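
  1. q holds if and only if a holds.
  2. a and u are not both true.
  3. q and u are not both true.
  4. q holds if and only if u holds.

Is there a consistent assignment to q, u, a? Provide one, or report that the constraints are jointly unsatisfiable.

q: False, u: False, a: False

  (1) q=F, a=F — same ✓
  (2) a=F, u=F — not both ✓
  (3) q=F, u=F — not both ✓
  (4) q=F, u=F — same ✓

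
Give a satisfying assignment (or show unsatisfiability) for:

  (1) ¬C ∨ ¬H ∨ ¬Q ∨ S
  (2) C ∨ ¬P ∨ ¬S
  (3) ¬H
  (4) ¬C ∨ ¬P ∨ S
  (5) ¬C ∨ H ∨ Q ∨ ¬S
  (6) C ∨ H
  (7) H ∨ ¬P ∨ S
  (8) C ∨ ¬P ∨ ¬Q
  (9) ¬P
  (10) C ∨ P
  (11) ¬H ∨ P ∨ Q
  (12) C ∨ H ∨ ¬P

P = False, C = True, Q = False, H = False, S = False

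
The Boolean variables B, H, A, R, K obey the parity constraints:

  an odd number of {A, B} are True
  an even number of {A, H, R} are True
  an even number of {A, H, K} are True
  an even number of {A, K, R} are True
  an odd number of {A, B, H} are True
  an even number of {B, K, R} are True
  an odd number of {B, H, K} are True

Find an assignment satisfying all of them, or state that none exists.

No satisfying assignment exists.

Adding constraints 1, 4, 6 mod 2: every variable appears an even number of times on the left, so the left side is 0.
But the right sides sum to 1 (mod 2). 0 ≠ 1 — the system is inconsistent.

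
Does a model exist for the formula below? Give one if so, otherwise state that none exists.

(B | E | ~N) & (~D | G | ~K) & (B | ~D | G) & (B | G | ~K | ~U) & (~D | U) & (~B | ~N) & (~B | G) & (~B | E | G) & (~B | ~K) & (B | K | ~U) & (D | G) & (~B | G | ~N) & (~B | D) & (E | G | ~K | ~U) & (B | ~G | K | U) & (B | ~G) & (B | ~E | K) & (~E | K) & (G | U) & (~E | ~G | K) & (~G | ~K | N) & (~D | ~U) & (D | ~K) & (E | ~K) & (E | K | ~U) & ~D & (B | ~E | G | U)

The formula is unsatisfiable.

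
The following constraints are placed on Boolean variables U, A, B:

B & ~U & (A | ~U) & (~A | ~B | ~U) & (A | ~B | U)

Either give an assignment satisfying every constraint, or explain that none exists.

Unit clause (B) forces B = True.
Unit clause (~U) forces U = False.
In (A | ~B | U) only A is left, so A = True.
Check each clause:
  (B): B holds.
  (~U): ~U holds.
  (A | ~U): A holds.
  (~A | ~B | ~U): ~U holds.
  (A | ~B | U): A holds.
All clauses satisfied.

U: False, A: True, B: True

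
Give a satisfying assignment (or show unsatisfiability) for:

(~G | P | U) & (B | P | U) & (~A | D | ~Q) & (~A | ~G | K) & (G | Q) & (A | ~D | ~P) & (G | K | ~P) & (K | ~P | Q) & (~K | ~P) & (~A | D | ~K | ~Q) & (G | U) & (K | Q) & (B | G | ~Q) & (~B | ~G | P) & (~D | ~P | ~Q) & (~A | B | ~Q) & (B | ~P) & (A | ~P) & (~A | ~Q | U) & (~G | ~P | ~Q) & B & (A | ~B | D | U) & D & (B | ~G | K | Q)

B = True, U = True, P = False, A = False, D = True, G = False, Q = True, K = False

Unit clause (B) forces B = True.
Unit clause (D) forces D = True.
Set U = True.
Try P = True:
  (A | ~D | ~P) forces A = True.
  (~K | ~P) forces K = False.
  (~A | ~G | K) forces G = False.
  clause (G | K | ~P) is falsified — backtrack.
So P = False.
  then (~B | ~G | P) forces G = False.
  then (G | Q) forces Q = True.
Set A = False.
Set K = False.
All clauses satisfied.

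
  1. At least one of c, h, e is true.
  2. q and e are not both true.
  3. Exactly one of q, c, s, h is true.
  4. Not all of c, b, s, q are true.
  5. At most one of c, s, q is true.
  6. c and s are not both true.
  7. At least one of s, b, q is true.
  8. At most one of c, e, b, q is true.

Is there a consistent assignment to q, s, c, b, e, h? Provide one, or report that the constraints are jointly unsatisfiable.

q = False, s = False, c = False, b = True, e = False, h = True

  (1) {c, h, e}: 1 true — at least one ✓
  (2) q=F, e=F — not both ✓
  (3) {q, c, s, h}: 1 true — exactly one ✓
  (4) {c, b, s, q}: 1/4 true — not all ✓
  (5) {c, s, q}: 0 true — at most one ✓
  (6) c=F, s=F — not both ✓
  (7) {s, b, q}: 1 true — at least one ✓
  (8) {c, e, b, q}: 1 true — at most one ✓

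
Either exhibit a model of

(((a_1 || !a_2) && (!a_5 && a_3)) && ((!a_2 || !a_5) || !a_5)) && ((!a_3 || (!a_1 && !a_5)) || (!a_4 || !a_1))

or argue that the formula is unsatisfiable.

a_1 = True, a_2 = False, a_3 = True, a_4 = False, a_5 = False

  ((a_1 || !a_2) && (!a_5 && a_3)) && ((!a_2 || !a_5) || !a_5) = True
    (a_1 || !a_2) && (!a_5 && a_3) = True
      a_1 || !a_2 = True
        !a_2 = True
      !a_5 && a_3 = True
        !a_5 = True
    (!a_2 || !a_5) || !a_5 = True
      !a_2 || !a_5 = True
        !a_2 = True
        !a_5 = True
      !a_5 = True
  (!a_3 || (!a_1 && !a_5)) || (!a_4 || !a_1) = True
    !a_3 || (!a_1 && !a_5) = False
      !a_3 = False
      !a_1 && !a_5 = False
        !a_1 = False
        !a_5 = True
    !a_4 || !a_1 = True
      !a_4 = True
      !a_1 = False
Both conjuncts True, so the formula holds.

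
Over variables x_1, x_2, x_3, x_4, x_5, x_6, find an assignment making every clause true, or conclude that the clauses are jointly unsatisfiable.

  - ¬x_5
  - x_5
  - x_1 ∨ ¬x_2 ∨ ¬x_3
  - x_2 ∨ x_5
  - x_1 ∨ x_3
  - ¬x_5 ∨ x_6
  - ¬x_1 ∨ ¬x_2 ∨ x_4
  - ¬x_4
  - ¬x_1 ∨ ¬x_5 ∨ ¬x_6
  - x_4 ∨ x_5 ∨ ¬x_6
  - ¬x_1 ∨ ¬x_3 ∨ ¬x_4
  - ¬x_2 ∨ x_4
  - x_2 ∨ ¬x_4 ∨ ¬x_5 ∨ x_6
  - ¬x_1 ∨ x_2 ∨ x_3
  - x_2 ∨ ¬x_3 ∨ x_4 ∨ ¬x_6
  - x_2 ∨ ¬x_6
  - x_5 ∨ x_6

Unsatisfiable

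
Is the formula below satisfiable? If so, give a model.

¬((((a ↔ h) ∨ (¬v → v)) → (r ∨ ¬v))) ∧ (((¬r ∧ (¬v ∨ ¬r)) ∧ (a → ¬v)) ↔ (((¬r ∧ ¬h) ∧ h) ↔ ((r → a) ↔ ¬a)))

Case r = True: the conjunct ¬((((a ↔ h) ∨ (¬v → v)) → (r ∨ ¬v))) becomes ¬((((a ↔ h) ∨ (¬v → v)) → True)) = False.
Case r = False: the formula simplifies to ¬((((a ↔ h) ∨ (¬v → v)) → ¬v)) ∧ ((a → ¬v) ↔ ((¬h ∧ h) ↔ ¬a)).
  v = True: simplifies to ¬a ↔ ((¬h ∧ h) ↔ ¬a).
    a = True: simplifies to ¬h ∧ h.
      h = True: the conjunct ¬h is False.
      h = False: the conjunct h is False.
    a = False: simplifies to ¬h ∧ h.
      h = True: the conjunct ¬h is False.
      h = False: the conjunct h is False.
  v = False: the conjunct ¬((((a ↔ h) ∨ (¬v → v)) → ¬v)) becomes ¬(((a ↔ h) → True)) = False.
Both cases fail — unsatisfiable.

UNSATISFIABLE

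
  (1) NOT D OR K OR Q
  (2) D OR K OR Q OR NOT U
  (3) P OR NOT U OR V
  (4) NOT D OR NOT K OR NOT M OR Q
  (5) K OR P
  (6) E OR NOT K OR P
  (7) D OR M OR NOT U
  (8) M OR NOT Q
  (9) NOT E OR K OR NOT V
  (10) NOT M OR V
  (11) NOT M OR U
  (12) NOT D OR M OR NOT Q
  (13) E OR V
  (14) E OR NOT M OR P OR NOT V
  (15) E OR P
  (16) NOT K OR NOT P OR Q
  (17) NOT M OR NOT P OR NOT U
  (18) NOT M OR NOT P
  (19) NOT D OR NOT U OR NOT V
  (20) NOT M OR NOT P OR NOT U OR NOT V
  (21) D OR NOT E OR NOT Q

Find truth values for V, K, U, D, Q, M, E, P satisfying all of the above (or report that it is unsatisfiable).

Set V = True.
Set K = True.
Set U = False.
  then (NOT M OR U) forces M = False.
  then (M OR NOT Q) forces Q = False.
  then (NOT K OR NOT P OR Q) forces P = False.
  then (E OR NOT K OR P) forces E = True.
Set D = True.
All clauses satisfied.

V: True, K: True, U: False, D: True, Q: False, M: False, E: True, P: False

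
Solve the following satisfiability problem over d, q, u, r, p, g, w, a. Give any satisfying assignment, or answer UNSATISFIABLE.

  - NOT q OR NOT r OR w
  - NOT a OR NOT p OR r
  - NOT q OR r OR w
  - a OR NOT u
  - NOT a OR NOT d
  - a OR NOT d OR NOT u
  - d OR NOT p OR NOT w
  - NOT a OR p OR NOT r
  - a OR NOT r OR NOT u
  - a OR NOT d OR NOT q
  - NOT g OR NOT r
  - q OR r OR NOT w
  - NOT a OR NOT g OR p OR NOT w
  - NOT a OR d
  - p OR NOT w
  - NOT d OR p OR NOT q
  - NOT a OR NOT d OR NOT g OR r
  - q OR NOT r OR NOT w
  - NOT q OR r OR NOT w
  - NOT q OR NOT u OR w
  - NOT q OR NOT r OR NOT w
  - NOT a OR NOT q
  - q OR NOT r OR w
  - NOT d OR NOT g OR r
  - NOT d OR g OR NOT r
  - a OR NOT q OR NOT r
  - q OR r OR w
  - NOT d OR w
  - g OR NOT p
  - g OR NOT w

Case q = True:
  (NOT a OR NOT q) forces a = False.
  (a OR NOT u) forces u = False.
  (a OR NOT d OR NOT q) forces d = False.
  (a OR NOT q OR NOT r) forces r = False.
  (NOT q OR r OR w) forces w = True.
  Clause (NOT q OR r OR NOT w) is falsified — contradiction.
Case q = False:
  If r = True:
    (NOT g OR NOT r) forces g = False.
    (q OR NOT r OR NOT w) forces w = False.
    clause (q OR NOT r OR w) is falsified.
  If r = False:
    (q OR r OR NOT w) forces w = False.
    clause (q OR r OR w) is falsified.
  Every sub-case reaches a contradiction.
Both cases fail, so the formula is unsatisfiable.

No satisfying assignment exists.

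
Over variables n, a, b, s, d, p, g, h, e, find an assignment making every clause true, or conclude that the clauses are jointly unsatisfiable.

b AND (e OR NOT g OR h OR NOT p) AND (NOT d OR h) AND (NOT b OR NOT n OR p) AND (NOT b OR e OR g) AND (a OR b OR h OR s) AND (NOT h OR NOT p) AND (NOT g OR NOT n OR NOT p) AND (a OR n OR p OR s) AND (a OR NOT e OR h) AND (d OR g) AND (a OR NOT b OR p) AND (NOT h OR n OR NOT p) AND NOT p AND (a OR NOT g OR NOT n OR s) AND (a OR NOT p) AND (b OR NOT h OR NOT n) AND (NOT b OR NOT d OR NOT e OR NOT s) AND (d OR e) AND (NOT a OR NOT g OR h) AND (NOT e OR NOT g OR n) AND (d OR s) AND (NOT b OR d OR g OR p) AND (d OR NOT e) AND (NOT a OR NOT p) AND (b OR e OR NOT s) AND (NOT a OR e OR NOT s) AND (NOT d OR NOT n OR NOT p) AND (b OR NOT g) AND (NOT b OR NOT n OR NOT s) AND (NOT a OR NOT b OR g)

Unit clause (b) forces b = True.
Unit clause (NOT p) forces p = False.
In (NOT b OR NOT n OR p) only NOT n is left, so n = False.
In (a OR NOT b OR p) only a is left, so a = True.
In (NOT a OR NOT b OR g) only g is left, so g = True.
In (NOT a OR NOT g OR h) only h is left, so h = True.
In (NOT e OR NOT g OR n) only NOT e is left, so e = False.
In (NOT a OR e OR NOT s) only NOT s is left, so s = False.
In (d OR e) only d is left, so d = True.
All clauses satisfied.

n: False; a: True; b: True; s: False; d: True; p: False; g: True; h: True; e: False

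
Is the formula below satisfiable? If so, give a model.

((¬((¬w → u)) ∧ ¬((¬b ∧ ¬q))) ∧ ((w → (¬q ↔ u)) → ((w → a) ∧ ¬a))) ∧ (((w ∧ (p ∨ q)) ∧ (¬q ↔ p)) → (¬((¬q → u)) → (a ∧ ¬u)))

p=T, a=F, q=T, u=F, w=F, b=T

  (¬((¬w → u)) ∧ ¬((¬b ∧ ¬q))) ∧ ((w → (¬q ↔ u)) → ((w → a) ∧ ¬a)) = True
    ¬((¬w → u)) ∧ ¬((¬b ∧ ¬q)) = True
      ¬((¬w → u)) = True
        ¬w → u = False
          ¬w = True
      ¬((¬b ∧ ¬q)) = True
        ¬b ∧ ¬q = False
          ¬b = False
          ¬q = False
    (w → (¬q ↔ u)) → ((w → a) ∧ ¬a) = True
      w → (¬q ↔ u) = True
        ¬q ↔ u = True
          ¬q = False
      (w → a) ∧ ¬a = True
        w → a = True
        ¬a = True
  ((w ∧ (p ∨ q)) ∧ (¬q ↔ p)) → (¬((¬q → u)) → (a ∧ ¬u)) = True
    (w ∧ (p ∨ q)) ∧ (¬q ↔ p) = False
      w ∧ (p ∨ q) = False
        p ∨ q = True
      ¬q ↔ p = False
        ¬q = False
    ¬((¬q → u)) → (a ∧ ¬u) = True
      ¬((¬q → u)) = False
        ¬q → u = True
          ¬q = False
      a ∧ ¬u = False
        ¬u = True
Both conjuncts True, so the formula holds.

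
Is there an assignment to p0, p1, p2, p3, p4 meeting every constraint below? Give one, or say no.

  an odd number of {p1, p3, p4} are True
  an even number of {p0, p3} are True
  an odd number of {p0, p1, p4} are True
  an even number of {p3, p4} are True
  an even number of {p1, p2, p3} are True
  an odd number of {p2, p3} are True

p0=F, p1=T, p2=T, p3=F, p4=F

{p1, p3, p4}: 1 true → odd ✓
{p0, p3}: 0 true → even ✓
{p0, p1, p4}: 1 true → odd ✓
{p3, p4}: 0 true → even ✓
{p1, p2, p3}: 2 true → even ✓
{p2, p3}: 1 true → odd ✓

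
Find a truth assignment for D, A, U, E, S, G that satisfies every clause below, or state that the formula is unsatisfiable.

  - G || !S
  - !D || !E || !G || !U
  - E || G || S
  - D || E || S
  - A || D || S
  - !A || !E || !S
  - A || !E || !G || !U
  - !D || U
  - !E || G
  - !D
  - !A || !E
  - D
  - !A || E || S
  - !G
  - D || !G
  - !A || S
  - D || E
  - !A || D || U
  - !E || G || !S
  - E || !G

Case D = True:
  Clause (!D) is falsified — contradiction.
Case D = False:
  Clause (D) is falsified — contradiction.
Both cases fail, so the formula is unsatisfiable.

No satisfying assignment exists.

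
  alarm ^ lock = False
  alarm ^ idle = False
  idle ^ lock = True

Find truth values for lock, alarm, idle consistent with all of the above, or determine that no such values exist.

Adding constraints 1, 2, 3 mod 2: every variable appears an even number of times on the left, so the left side is 0.
But the right sides sum to 1 (mod 2). 0 ≠ 1 — the system is inconsistent.

The formula is unsatisfiable.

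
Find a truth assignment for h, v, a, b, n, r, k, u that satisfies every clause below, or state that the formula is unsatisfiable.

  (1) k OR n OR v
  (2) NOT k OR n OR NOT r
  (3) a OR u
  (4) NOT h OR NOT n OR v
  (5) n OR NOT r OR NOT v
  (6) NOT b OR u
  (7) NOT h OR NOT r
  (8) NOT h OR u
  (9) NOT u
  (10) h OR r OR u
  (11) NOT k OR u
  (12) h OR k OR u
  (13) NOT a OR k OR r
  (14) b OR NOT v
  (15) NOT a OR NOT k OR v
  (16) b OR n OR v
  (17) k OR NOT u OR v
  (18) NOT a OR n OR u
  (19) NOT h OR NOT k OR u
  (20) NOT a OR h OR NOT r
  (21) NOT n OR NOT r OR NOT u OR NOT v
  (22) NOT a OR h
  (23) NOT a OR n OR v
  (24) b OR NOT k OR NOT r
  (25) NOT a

Case a = True:
  Clause (NOT a) is falsified — contradiction.
Case a = False:
  (a OR u) forces u = True.
  Clause (NOT u) is falsified — contradiction.
Both cases fail, so the formula is unsatisfiable.

No satisfying assignment exists.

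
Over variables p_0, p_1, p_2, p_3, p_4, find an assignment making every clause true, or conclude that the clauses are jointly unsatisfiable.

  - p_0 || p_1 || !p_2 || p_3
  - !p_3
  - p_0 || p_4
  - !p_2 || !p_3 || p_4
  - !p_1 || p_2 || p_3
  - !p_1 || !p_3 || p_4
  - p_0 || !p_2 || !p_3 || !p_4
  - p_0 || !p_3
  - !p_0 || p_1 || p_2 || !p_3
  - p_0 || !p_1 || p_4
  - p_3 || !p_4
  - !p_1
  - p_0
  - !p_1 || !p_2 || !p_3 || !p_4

p_0 = True, p_1 = False, p_2 = False, p_3 = False, p_4 = False

Unit clause (!p_3) forces p_3 = False.
In (p_3 || !p_4) only !p_4 is left, so p_4 = False.
Unit clause (!p_1) forces p_1 = False.
Unit clause (p_0) forces p_0 = True.
Set p_2 = False.
All clauses satisfied.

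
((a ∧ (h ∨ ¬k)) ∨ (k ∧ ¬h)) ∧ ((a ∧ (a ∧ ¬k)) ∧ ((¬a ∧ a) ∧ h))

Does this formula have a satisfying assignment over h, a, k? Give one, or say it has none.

UNSATISFIABLE

Case a = True: the conjunct ¬a is False.
Case a = False: the conjunct a is False.
Both cases fail — unsatisfiable.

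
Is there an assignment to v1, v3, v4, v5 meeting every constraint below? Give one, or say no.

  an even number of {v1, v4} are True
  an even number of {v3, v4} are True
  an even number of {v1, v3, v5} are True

v1=F; v3=F; v4=F; v5=F

{v1, v4}: 0 true → even ✓
{v3, v4}: 0 true → even ✓
{v1, v3, v5}: 0 true → even ✓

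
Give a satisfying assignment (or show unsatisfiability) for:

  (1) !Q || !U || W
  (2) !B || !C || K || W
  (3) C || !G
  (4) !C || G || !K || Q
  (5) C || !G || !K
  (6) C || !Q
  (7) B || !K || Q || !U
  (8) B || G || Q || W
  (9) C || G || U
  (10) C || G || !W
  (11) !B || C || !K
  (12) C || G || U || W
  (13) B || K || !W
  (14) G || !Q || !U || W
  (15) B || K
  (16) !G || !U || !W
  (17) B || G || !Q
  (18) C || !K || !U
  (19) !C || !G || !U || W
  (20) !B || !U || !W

B = False, C = True, W = True, Q = True, K = True, G = True, U = False

Set B = False.
  then (B || K) forces K = True.
Try C = False:
  (C || !G) forces G = False.
  (C || !Q) forces Q = False.
  (B || !K || Q || !U) forces U = False.
  clause (C || G || U) is falsified — backtrack.
So C = True.
Set W = True.
Set Q = True.
  then (B || G || !Q) forces G = True.
  then (!G || !U || !W) forces U = False.
All clauses satisfied.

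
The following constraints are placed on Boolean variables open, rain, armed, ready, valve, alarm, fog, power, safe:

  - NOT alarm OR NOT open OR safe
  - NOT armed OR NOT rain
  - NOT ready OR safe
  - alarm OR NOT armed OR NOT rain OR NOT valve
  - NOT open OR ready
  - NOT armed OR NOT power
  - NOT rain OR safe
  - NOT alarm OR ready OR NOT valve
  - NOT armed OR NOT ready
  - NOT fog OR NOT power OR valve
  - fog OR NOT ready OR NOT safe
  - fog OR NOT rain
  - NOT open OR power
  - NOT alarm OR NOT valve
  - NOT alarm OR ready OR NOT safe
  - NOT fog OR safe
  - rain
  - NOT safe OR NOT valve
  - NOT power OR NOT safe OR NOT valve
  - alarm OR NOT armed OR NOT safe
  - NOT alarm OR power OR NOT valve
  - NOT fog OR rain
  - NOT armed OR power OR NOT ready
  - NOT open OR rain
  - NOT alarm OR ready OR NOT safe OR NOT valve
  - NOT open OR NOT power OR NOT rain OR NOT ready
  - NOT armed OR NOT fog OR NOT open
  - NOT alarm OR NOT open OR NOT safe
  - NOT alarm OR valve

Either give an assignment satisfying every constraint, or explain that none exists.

Unit clause (rain) forces rain = True.
In (NOT armed OR NOT rain) only NOT armed is left, so armed = False.
In (NOT rain OR safe) only safe is left, so safe = True.
In (fog OR NOT rain) only fog is left, so fog = True.
In (NOT safe OR NOT valve) only NOT valve is left, so valve = False.
In (NOT alarm OR valve) only NOT alarm is left, so alarm = False.
In (NOT fog OR NOT power OR valve) only NOT power is left, so power = False.
In (NOT open OR power) only NOT open is left, so open = False.
Set ready = False.
All clauses satisfied.

open = False, rain = True, armed = False, ready = False, valve = False, alarm = False, fog = True, power = False, safe = True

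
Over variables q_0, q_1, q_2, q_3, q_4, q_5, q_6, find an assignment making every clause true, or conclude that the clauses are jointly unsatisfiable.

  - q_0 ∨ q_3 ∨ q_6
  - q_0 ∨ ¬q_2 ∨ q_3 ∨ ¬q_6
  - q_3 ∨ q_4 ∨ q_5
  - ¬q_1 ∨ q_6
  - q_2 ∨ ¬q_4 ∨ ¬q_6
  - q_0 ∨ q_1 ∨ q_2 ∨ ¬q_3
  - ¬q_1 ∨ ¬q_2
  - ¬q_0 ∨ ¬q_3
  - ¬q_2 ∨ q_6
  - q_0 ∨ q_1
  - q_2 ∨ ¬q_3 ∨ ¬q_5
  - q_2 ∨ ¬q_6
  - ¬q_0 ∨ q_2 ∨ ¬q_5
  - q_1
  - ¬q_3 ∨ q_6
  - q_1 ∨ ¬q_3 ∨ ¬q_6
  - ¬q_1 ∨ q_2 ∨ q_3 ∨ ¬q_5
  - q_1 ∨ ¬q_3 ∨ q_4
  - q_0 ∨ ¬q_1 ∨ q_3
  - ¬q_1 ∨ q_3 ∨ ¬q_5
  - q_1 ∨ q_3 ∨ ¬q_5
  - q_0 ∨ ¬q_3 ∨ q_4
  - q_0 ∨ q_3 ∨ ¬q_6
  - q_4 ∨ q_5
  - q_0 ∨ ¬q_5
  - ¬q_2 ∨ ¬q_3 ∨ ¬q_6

Case q_1 = True:
  (¬q_1 ∨ q_6) forces q_6 = True.
  (¬q_1 ∨ ¬q_2) forces q_2 = False.
  Clause (q_2 ∨ ¬q_6) is falsified — contradiction.
Case q_1 = False:
  Clause (q_1) is falsified — contradiction.
Both cases fail, so the formula is unsatisfiable.

Unsatisfiable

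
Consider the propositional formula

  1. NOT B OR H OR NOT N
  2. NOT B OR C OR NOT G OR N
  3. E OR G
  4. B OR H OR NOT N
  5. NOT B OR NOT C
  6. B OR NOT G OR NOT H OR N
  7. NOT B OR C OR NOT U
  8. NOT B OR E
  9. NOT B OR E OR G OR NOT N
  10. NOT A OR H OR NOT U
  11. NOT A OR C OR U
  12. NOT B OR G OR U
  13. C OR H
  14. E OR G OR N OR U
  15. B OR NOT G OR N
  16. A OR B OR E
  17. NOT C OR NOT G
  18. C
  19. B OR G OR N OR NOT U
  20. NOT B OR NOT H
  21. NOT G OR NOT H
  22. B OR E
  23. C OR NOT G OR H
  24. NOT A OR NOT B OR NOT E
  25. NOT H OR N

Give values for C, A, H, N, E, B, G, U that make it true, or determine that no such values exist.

Unit clause (C) forces C = True.
In (NOT B OR NOT C) only NOT B is left, so B = False.
In (NOT C OR NOT G) only NOT G is left, so G = False.
In (B OR E) only E is left, so E = True.
Set A = True.
Set H = True.
  then (NOT H OR N) forces N = True.
Set U = True.
All clauses satisfied.

C: True, A: True, H: True, N: True, E: True, B: False, G: False, U: True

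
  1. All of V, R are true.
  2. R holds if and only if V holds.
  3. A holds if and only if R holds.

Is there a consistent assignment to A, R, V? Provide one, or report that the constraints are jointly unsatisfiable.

A = True, R = True, V = True

  (1) {V, R}: all 2 true ✓
  (2) R=T, V=T — same ✓
  (3) A=T, R=T — same ✓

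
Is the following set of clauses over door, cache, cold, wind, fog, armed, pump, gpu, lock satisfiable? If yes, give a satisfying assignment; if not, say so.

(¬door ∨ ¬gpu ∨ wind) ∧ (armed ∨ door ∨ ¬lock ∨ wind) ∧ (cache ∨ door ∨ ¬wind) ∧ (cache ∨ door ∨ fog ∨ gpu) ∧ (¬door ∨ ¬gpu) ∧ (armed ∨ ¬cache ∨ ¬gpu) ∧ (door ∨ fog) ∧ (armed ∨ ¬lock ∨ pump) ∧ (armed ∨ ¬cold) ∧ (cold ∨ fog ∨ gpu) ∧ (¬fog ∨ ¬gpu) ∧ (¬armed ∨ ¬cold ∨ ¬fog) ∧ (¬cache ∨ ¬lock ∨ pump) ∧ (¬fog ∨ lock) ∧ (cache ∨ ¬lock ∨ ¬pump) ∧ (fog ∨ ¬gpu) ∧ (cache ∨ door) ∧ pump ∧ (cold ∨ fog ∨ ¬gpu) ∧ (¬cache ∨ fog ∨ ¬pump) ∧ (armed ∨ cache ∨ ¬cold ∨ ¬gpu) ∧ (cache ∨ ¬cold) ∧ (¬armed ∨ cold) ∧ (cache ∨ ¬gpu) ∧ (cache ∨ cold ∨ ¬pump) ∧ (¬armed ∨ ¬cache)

Unit clause (pump) forces pump = True.
Set door = True.
  then (¬door ∨ ¬gpu) forces gpu = False.
Try cache = False:
  (cache ∨ ¬lock ∨ ¬pump) forces lock = False.
  (¬fog ∨ lock) forces fog = False.
  (cold ∨ fog ∨ gpu) forces cold = True.
  clause (cache ∨ ¬cold) is falsified — backtrack.
So cache = True.
  then (¬cache ∨ fog ∨ ¬pump) forces fog = True.
  then (¬armed ∨ ¬cache) forces armed = False.
  then (armed ∨ ¬cold) forces cold = False.
  then (¬fog ∨ lock) forces lock = True.
Set wind = False.
All clauses satisfied.

door=T, cache=T, cold=F, wind=F, fog=T, armed=F, pump=T, gpu=F, lock=T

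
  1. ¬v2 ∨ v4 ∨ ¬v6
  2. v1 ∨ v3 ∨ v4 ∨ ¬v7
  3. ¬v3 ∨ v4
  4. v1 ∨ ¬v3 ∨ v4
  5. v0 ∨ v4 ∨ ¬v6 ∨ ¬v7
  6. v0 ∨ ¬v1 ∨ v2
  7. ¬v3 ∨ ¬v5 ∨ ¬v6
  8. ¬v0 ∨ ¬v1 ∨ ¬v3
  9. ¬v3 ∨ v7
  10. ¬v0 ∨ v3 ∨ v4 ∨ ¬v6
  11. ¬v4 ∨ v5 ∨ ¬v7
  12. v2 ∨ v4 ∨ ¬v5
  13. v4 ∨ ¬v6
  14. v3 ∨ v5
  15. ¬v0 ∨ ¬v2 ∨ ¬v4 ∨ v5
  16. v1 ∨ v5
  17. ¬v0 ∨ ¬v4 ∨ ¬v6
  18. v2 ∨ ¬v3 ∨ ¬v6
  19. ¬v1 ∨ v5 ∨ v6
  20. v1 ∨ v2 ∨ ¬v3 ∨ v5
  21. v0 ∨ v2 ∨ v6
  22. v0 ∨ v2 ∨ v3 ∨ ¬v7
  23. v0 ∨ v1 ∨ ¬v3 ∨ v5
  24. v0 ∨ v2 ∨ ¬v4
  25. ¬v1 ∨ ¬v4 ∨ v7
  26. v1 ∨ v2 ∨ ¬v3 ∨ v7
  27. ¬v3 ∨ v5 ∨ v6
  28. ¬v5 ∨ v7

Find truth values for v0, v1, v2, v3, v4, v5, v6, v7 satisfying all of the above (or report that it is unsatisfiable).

Set v0 = False.
Set v1 = True.
  then (v0 ∨ ¬v1 ∨ v2) forces v2 = True.
Set v3 = False.
  then (v3 ∨ v5) forces v5 = True.
  then (¬v5 ∨ v7) forces v7 = True.
Set v4 = True.
Set v6 = True.
All clauses satisfied.

v0: False, v1: True, v2: True, v3: False, v4: True, v5: True, v6: True, v7: True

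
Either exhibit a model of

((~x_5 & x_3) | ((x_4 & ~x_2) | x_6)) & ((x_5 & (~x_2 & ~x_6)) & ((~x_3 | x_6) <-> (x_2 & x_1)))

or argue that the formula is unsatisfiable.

x_1: False; x_2: False; x_3: True; x_4: True; x_5: True; x_6: False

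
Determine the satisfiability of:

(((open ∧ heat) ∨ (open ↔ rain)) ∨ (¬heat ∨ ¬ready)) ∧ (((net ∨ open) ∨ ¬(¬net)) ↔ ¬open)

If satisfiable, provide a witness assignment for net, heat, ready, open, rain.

net = True, heat = True, ready = True, open = False, rain = False

  ((open ∧ heat) ∨ (open ↔ rain)) ∨ (¬heat ∨ ¬ready) = True
    (open ∧ heat) ∨ (open ↔ rain) = True
      open ∧ heat = False
      open ↔ rain = True
    ¬heat ∨ ¬ready = False
      ¬heat = False
      ¬ready = False
  ((net ∨ open) ∨ ¬(¬net)) ↔ ¬open = True
    (net ∨ open) ∨ ¬(¬net) = True
      net ∨ open = True
      ¬(¬net) = True
        ¬net = False
    ¬open = True
Both conjuncts True, so the formula holds.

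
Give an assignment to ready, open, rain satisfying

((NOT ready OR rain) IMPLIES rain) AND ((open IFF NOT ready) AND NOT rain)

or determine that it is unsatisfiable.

ready=T, open=F, rain=F

  (NOT ready OR rain) IMPLIES rain = True
    NOT ready OR rain = False
      NOT ready = False
  (open IFF NOT ready) AND NOT rain = True
    open IFF NOT ready = True
      NOT ready = False
    NOT rain = True
Both conjuncts True, so the formula holds.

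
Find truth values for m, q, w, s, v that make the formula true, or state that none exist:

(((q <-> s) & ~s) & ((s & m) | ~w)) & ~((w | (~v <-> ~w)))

m = True, q = False, w = False, s = False, v = True

  ((q <-> s) & ~s) & ((s & m) | ~w) = True
    (q <-> s) & ~s = True
      q <-> s = True
      ~s = True
    (s & m) | ~w = True
      s & m = False
      ~w = True
  ~((w | (~v <-> ~w))) = True
    w | (~v <-> ~w) = False
      ~v <-> ~w = False
        ~v = False
        ~w = True
Both conjuncts True, so the formula holds.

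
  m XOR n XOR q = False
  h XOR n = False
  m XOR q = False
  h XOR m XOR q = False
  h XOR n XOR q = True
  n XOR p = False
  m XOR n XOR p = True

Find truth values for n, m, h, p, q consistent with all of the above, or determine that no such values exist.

n: False; m: True; h: False; p: False; q: True

m XOR n XOR q = T XOR F XOR T = False ✓
h XOR n = F XOR F = False ✓
m XOR q = T XOR T = False ✓
h XOR m XOR q = F XOR T XOR T = False ✓
h XOR n XOR q = F XOR F XOR T = True ✓
n XOR p = F XOR F = False ✓
m XOR n XOR p = T XOR F XOR F = True ✓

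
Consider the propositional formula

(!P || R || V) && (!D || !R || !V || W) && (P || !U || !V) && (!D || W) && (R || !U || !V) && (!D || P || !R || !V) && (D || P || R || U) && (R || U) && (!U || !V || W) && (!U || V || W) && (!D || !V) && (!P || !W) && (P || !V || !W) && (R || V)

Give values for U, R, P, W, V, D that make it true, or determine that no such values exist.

Set U = False.
  then (R || U) forces R = True.
Set P = False.
Set W = False.
  then (!D || W) forces D = False.
Set V = False.
All clauses satisfied.

U: False, R: True, P: False, W: False, V: False, D: False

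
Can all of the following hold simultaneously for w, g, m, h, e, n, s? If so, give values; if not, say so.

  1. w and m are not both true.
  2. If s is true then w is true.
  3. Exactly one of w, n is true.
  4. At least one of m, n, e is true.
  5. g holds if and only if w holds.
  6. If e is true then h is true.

w = True, g = True, m = False, h = True, e = True, n = False, s = True

  (1) w=T, m=F — not both ✓
  (2) s=T ⇒ w: T ✓
  (3) {w, n}: 1 true — exactly one ✓
  (4) {m, n, e}: 1 true — at least one ✓
  (5) g=T, w=T — same ✓
  (6) e=T ⇒ h: T ✓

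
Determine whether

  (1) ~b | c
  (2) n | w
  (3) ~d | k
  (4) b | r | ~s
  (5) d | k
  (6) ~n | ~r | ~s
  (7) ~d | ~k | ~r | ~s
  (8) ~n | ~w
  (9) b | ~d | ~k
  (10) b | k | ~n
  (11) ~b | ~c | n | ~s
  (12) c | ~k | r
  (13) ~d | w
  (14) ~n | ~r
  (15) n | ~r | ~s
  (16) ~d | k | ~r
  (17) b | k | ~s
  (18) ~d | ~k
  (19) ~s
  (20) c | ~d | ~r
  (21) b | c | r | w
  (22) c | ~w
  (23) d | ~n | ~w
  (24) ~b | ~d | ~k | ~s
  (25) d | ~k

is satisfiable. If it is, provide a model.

Case k = True:
  (~d | ~k) forces d = False.
  Clause (d | ~k) is falsified — contradiction.
Case k = False:
  (~d | k) forces d = False.
  Clause (d | k) is falsified — contradiction.
Both cases fail, so the formula is unsatisfiable.

No satisfying assignment exists.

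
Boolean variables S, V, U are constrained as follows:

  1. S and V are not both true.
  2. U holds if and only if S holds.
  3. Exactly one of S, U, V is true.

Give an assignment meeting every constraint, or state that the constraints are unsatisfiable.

S = False, V = True, U = False

  (1) S=F, V=T — not both ✓
  (2) U=F, S=F — same ✓
  (3) {S, U, V}: 1 true — exactly one ✓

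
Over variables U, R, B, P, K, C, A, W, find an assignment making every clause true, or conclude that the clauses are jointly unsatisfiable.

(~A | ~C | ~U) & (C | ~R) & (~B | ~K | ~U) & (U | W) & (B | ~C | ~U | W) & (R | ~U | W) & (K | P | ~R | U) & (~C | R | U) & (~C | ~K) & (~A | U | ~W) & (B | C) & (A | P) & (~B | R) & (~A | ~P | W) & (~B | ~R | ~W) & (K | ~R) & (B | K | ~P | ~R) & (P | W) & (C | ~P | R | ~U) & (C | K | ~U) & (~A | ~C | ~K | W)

Set U = True.
Try R = True:
  (C | ~R) forces C = True.
  (~A | ~C | ~U) forces A = False.
  (~C | ~K) forces K = False.
  clause (K | ~R) is falsified — backtrack.
So R = False.
  then (R | ~U | W) forces W = True.
  then (~B | R) forces B = False.
  then (B | C) forces C = True.
  then (~A | ~C | ~U) forces A = False.
  then (~C | ~K) forces K = False.
  then (A | P) forces P = True.
All clauses satisfied.

U = True, R = False, B = False, P = True, K = False, C = True, A = False, W = True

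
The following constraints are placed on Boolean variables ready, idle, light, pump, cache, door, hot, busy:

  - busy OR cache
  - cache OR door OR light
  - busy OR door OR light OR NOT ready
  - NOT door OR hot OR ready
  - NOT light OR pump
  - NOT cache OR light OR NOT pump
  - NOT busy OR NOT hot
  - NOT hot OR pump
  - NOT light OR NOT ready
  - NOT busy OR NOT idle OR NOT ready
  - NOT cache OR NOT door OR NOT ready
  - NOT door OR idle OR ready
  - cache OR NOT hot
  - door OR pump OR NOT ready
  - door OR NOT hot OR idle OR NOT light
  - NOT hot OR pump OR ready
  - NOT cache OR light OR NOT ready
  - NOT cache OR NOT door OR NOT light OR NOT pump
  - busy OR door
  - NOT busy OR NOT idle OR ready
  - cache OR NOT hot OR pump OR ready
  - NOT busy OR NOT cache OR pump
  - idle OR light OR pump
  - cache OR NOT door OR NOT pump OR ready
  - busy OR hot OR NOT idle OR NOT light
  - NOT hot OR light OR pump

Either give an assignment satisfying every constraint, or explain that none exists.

ready=F; idle=F; light=T; pump=T; cache=F; door=F; hot=F; busy=T

Set ready = False.
Set idle = False.
  then (NOT door OR idle OR ready) forces door = False.
  then (busy OR door) forces busy = True.
  then (NOT busy OR NOT hot) forces hot = False.
Try light = False:
  (cache OR door OR light) forces cache = True.
  (NOT cache OR light OR NOT pump) forces pump = False.
  clause (NOT busy OR NOT cache OR pump) is falsified — backtrack.
So light = True.
  then (NOT light OR pump) forces pump = True.
Set cache = False.
All clauses satisfied.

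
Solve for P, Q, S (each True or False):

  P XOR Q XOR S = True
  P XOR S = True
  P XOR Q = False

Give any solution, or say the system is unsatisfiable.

P = False, Q = False, S = True

P XOR Q XOR S = F XOR F XOR T = True ✓
P XOR S = F XOR T = True ✓
P XOR Q = F XOR F = False ✓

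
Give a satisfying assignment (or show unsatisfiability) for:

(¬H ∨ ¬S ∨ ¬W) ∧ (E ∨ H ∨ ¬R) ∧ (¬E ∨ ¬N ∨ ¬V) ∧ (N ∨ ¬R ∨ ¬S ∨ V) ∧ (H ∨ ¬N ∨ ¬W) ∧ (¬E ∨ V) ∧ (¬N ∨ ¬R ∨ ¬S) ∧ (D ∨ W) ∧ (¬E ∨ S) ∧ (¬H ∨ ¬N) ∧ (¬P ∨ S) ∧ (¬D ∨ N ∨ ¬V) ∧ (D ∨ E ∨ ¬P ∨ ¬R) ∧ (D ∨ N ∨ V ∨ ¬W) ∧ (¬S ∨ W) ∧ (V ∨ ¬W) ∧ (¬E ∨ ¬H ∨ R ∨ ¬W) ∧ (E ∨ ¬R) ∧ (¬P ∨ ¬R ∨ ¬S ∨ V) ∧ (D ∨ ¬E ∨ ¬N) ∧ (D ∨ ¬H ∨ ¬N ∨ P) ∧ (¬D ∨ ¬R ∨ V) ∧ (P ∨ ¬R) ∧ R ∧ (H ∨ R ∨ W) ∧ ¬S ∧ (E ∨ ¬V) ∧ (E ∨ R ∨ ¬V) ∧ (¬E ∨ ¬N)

Case P = True:
  (¬P ∨ S) forces S = True.
  Clause (¬S) is falsified — contradiction.
Case P = False:
  (P ∨ ¬R) forces R = False.
  Clause (R) is falsified — contradiction.
Both cases fail, so the formula is unsatisfiable.

Unsatisfiable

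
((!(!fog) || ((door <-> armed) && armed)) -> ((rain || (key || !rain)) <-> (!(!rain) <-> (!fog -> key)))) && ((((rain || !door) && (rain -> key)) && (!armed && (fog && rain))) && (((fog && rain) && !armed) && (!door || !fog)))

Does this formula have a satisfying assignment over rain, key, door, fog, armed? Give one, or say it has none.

rain: True; key: True; door: False; fog: True; armed: False

  (!(!fog) || ((door <-> armed) && armed)) -> ((rain || (key || !rain)) <-> (!(!rain) <-> (!fog -> key))) = True
    !(!fog) || ((door <-> armed) && armed) = True
      !(!fog) = True
        !fog = False
      (door <-> armed) && armed = False
        door <-> armed = True
    (rain || (key || !rain)) <-> (!(!rain) <-> (!fog -> key)) = True
      rain || (key || !rain) = True
        key || !rain = True
          !rain = False
      !(!rain) <-> (!fog -> key) = True
        !(!rain) = True
          !rain = False
        !fog -> key = True
          !fog = False
  (((rain || !door) && (rain -> key)) && (!armed && (fog && rain))) && (((fog && rain) && !armed) && (!door || !fog)) = True
    ((rain || !door) && (rain -> key)) && (!armed && (fog && rain)) = True
      (rain || !door) && (rain -> key) = True
        rain || !door = True
          !door = True
        rain -> key = True
      !armed && (fog && rain) = True
        !armed = True
        fog && rain = True
    ((fog && rain) && !armed) && (!door || !fog) = True
      (fog && rain) && !armed = True
        fog && rain = True
        !armed = True
      !door || !fog = True
        !door = True
        !fog = False
Both conjuncts True, so the formula holds.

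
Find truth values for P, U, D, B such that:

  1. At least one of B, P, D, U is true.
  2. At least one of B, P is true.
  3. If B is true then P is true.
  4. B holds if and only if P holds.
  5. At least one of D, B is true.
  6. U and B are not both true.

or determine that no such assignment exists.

P = True; U = False; D = True; B = True

  (1) {B, P, D, U}: 3 true — at least one ✓
  (2) {B, P}: 2 true — at least one ✓
  (3) B=T ⇒ P: T ✓
  (4) B=T, P=T — same ✓
  (5) {D, B}: 2 true — at least one ✓
  (6) U=F, B=T — not both ✓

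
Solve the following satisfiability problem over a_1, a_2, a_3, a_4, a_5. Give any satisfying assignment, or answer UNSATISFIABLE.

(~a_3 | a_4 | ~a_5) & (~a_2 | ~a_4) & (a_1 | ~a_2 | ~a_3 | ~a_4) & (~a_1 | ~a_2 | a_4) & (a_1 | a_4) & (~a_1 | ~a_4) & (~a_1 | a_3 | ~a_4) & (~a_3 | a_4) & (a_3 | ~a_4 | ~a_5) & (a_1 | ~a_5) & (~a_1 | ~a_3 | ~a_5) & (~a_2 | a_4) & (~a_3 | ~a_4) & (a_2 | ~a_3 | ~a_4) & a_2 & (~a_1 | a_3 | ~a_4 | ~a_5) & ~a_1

Case a_2 = True:
  (~a_2 | ~a_4) forces a_4 = False.
  Clause (~a_2 | a_4) is falsified — contradiction.
Case a_2 = False:
  Clause (a_2) is falsified — contradiction.
Both cases fail, so the formula is unsatisfiable.

The formula is unsatisfiable.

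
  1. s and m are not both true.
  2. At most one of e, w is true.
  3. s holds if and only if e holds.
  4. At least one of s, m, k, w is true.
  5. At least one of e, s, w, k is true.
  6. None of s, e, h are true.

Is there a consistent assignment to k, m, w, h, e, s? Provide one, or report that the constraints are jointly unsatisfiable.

k: True, m: True, w: True, h: False, e: False, s: False

  (1) s=F, m=T — not both ✓
  (2) {e, w}: 1 true — at most one ✓
  (3) s=F, e=F — same ✓
  (4) {s, m, k, w}: 3 true — at least one ✓
  (5) {e, s, w, k}: 2 true — at least one ✓
  (6) {s, e, h}: 0 true — none ✓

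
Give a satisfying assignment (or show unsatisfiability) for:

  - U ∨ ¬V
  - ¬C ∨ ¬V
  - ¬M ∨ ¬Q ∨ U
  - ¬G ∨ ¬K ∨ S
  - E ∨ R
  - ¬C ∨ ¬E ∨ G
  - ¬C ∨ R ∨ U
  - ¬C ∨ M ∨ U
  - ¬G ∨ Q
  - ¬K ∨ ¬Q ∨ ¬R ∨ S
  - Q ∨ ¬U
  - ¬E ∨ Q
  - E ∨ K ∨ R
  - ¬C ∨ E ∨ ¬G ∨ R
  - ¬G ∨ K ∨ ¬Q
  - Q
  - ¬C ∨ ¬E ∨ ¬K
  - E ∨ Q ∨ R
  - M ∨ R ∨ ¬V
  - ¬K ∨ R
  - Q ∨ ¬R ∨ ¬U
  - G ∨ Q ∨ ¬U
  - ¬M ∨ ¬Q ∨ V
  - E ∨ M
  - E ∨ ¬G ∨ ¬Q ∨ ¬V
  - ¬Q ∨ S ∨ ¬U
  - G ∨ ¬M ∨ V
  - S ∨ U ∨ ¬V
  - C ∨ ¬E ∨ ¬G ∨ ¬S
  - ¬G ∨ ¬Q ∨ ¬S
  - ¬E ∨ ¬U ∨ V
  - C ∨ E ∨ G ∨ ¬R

E: True; U: True; C: False; K: True; R: True; Q: True; S: True; M: False; G: False; V: True

Unit clause (Q) forces Q = True.
Set E = True.
Set U = True.
  then (¬Q ∨ S ∨ ¬U) forces S = True.
  then (¬G ∨ ¬Q ∨ ¬S) forces G = False.
  then (¬E ∨ ¬U ∨ V) forces V = True.
  then (¬C ∨ ¬V) forces C = False.
Set K = True.
  then (¬K ∨ R) forces R = True.
Set M = False.
All clauses satisfied.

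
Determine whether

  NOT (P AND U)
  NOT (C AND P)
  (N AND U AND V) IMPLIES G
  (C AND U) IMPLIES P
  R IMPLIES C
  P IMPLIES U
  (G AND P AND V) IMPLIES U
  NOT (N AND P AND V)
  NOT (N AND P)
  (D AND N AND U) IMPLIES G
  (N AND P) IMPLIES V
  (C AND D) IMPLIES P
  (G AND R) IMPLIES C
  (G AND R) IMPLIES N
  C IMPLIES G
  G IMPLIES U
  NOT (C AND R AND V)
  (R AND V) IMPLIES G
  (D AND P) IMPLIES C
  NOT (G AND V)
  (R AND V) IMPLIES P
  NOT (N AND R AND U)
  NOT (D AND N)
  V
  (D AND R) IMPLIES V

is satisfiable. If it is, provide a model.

N = True, U = False, C = False, P = False, D = False, V = True, G = False, R = False

Unit clause (V) forces V = True.
In (NOT G OR NOT V) only NOT G is left, so G = False.
In (G OR NOT R OR NOT V) only NOT R is left, so R = False.
In (NOT C OR G) only NOT C is left, so C = False.
Set N = True.
  then (G OR NOT N OR NOT U OR NOT V) forces U = False.
  then (NOT N OR NOT P) forces P = False.
  then (NOT D OR NOT N) forces D = False.
All clauses satisfied.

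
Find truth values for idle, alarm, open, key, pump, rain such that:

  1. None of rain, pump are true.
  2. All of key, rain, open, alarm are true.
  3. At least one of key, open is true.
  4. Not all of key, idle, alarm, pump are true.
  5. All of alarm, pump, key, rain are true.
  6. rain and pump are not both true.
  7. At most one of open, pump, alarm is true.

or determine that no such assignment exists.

UNSATISFIABLE

Case pump = True:
  Constraint (1) is violated (pump=T) — contradiction.
Case pump = False:
  Constraint (5) is violated (pump=F) — contradiction.
Both cases fail — unsatisfiable.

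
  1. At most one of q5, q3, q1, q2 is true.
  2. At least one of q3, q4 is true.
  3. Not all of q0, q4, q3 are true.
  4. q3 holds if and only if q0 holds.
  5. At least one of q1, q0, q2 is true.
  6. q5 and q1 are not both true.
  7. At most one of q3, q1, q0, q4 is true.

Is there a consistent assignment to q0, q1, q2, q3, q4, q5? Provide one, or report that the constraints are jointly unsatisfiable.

q0 = False, q1 = False, q2 = True, q3 = False, q4 = True, q5 = False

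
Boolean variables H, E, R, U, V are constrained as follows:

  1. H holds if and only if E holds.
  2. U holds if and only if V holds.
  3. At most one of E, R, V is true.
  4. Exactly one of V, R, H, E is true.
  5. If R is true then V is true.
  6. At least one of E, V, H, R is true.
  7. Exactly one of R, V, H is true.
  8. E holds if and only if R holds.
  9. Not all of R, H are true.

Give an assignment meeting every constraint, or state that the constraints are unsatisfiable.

H = False, E = False, R = False, U = True, V = True

  (1) H=F, E=F — same ✓
  (2) U=T, V=T — same ✓
  (3) {E, R, V}: 1 true — at most one ✓
  (4) {V, R, H, E}: 1 true — exactly one ✓
  (5) R=F ⇒ V: vacuous ✓
  (6) {E, V, H, R}: 1 true — at least one ✓
  (7) {R, V, H}: 1 true — exactly one ✓
  (8) E=F, R=F — same ✓
  (9) {R, H}: 0/2 true — not all ✓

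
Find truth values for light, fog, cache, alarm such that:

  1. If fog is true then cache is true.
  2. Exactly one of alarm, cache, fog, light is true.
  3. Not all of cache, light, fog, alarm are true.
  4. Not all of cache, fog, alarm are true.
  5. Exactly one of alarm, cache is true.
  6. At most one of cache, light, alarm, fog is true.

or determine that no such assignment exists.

light: False, fog: False, cache: False, alarm: True

  (1) fog=F ⇒ cache: vacuous ✓
  (2) {alarm, cache, fog, light}: 1 true — exactly one ✓
  (3) {cache, light, fog, alarm}: 1/4 true — not all ✓
  (4) {cache, fog, alarm}: 1/3 true — not all ✓
  (5) {alarm, cache}: 1 true — exactly one ✓
  (6) {cache, light, alarm, fog}: 1 true — at most one ✓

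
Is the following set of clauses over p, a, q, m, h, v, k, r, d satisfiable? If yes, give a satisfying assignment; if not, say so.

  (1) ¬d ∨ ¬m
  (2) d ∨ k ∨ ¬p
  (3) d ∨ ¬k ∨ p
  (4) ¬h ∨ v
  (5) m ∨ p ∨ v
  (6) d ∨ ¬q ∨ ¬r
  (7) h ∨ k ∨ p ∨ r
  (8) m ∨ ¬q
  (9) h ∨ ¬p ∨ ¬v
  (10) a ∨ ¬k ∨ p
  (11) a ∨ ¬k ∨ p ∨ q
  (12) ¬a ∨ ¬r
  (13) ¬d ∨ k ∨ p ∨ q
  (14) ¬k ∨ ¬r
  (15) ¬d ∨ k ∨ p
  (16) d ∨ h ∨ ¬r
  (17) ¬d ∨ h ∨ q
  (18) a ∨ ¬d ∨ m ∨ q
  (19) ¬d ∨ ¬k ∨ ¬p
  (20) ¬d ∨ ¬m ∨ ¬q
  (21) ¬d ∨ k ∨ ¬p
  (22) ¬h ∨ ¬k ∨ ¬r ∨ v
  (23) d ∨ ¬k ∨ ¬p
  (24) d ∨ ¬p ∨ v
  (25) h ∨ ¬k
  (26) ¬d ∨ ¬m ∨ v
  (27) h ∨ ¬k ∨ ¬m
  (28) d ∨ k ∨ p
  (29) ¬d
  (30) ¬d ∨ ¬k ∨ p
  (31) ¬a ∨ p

Case p = True:
  (¬d) forces d = False.
  (d ∨ k ∨ ¬p) forces k = True.
  Clause (d ∨ ¬k ∨ ¬p) is falsified — contradiction.
Case p = False:
  (¬d) forces d = False.
  (d ∨ ¬k ∨ p) forces k = False.
  Clause (d ∨ k ∨ p) is falsified — contradiction.
Both cases fail, so the formula is unsatisfiable.

Unsatisfiable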